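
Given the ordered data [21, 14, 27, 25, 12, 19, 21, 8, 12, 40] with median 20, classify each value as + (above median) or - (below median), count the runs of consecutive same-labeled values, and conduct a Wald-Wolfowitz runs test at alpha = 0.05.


Step 1: Compute median = 20; label A = above, B = below.
Labels in order: ABAABBABBA  (n_A = 5, n_B = 5)
Step 2: Count runs R = 7.
Step 3: Under H0 (random ordering), E[R] = 2*n_A*n_B/(n_A+n_B) + 1 = 2*5*5/10 + 1 = 6.0000.
        Var[R] = 2*n_A*n_B*(2*n_A*n_B - n_A - n_B) / ((n_A+n_B)^2 * (n_A+n_B-1)) = 2000/900 = 2.2222.
        SD[R] = 1.4907.
Step 4: Continuity-corrected z = (R - 0.5 - E[R]) / SD[R] = (7 - 0.5 - 6.0000) / 1.4907 = 0.3354.
Step 5: Two-sided p-value via normal approximation = 2*(1 - Phi(|z|)) = 0.737316.
Step 6: alpha = 0.05. fail to reject H0.

R = 7, z = 0.3354, p = 0.737316, fail to reject H0.


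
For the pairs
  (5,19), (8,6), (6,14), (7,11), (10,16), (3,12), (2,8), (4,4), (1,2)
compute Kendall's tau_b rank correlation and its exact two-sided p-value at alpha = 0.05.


Step 1: Enumerate the 36 unordered pairs (i,j) with i<j and classify each by sign(x_j-x_i) * sign(y_j-y_i).
  (1,2):dx=+3,dy=-13->D; (1,3):dx=+1,dy=-5->D; (1,4):dx=+2,dy=-8->D; (1,5):dx=+5,dy=-3->D
  (1,6):dx=-2,dy=-7->C; (1,7):dx=-3,dy=-11->C; (1,8):dx=-1,dy=-15->C; (1,9):dx=-4,dy=-17->C
  (2,3):dx=-2,dy=+8->D; (2,4):dx=-1,dy=+5->D; (2,5):dx=+2,dy=+10->C; (2,6):dx=-5,dy=+6->D
  (2,7):dx=-6,dy=+2->D; (2,8):dx=-4,dy=-2->C; (2,9):dx=-7,dy=-4->C; (3,4):dx=+1,dy=-3->D
  (3,5):dx=+4,dy=+2->C; (3,6):dx=-3,dy=-2->C; (3,7):dx=-4,dy=-6->C; (3,8):dx=-2,dy=-10->C
  (3,9):dx=-5,dy=-12->C; (4,5):dx=+3,dy=+5->C; (4,6):dx=-4,dy=+1->D; (4,7):dx=-5,dy=-3->C
  (4,8):dx=-3,dy=-7->C; (4,9):dx=-6,dy=-9->C; (5,6):dx=-7,dy=-4->C; (5,7):dx=-8,dy=-8->C
  (5,8):dx=-6,dy=-12->C; (5,9):dx=-9,dy=-14->C; (6,7):dx=-1,dy=-4->C; (6,8):dx=+1,dy=-8->D
  (6,9):dx=-2,dy=-10->C; (7,8):dx=+2,dy=-4->D; (7,9):dx=-1,dy=-6->C; (8,9):dx=-3,dy=-2->C
Step 2: C = 24, D = 12, total pairs = 36.
Step 3: tau = (C - D)/(n(n-1)/2) = (24 - 12)/36 = 0.333333.
Step 4: Exact two-sided p-value (enumerate n! = 362880 permutations of y under H0): p = 0.259518.
Step 5: alpha = 0.05. fail to reject H0.

tau_b = 0.3333 (C=24, D=12), p = 0.259518, fail to reject H0.


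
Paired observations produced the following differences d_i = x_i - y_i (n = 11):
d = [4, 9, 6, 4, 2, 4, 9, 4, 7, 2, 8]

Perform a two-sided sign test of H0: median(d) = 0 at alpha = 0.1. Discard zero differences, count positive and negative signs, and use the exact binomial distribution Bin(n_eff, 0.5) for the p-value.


Step 1: Discard zero differences. Original n = 11; n_eff = number of nonzero differences = 11.
Nonzero differences (with sign): +4, +9, +6, +4, +2, +4, +9, +4, +7, +2, +8
Step 2: Count signs: positive = 11, negative = 0.
Step 3: Under H0: P(positive) = 0.5, so the number of positives S ~ Bin(11, 0.5).
Step 4: Two-sided exact p-value = sum of Bin(11,0.5) probabilities at or below the observed probability = 0.000977.
Step 5: alpha = 0.1. reject H0.

n_eff = 11, pos = 11, neg = 0, p = 0.000977, reject H0.


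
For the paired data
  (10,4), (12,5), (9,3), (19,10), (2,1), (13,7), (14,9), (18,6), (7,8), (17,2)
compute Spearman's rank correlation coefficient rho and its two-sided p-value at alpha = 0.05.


Step 1: Rank x and y separately (midranks; no ties here).
rank(x): 10->4, 12->5, 9->3, 19->10, 2->1, 13->6, 14->7, 18->9, 7->2, 17->8
rank(y): 4->4, 5->5, 3->3, 10->10, 1->1, 7->7, 9->9, 6->6, 8->8, 2->2
Step 2: d_i = R_x(i) - R_y(i); compute d_i^2.
  (4-4)^2=0, (5-5)^2=0, (3-3)^2=0, (10-10)^2=0, (1-1)^2=0, (6-7)^2=1, (7-9)^2=4, (9-6)^2=9, (2-8)^2=36, (8-2)^2=36
sum(d^2) = 86.
Step 3: rho = 1 - 6*86 / (10*(10^2 - 1)) = 1 - 516/990 = 0.478788.
Step 4: Under H0, t = rho * sqrt((n-2)/(1-rho^2)) = 1.5425 ~ t(8).
Step 5: Two-sided p-value from the t-distribution with 8 df = 0.161523.
Step 6: alpha = 0.05. fail to reject H0.

rho = 0.4788, p = 0.161523, fail to reject H0 at alpha = 0.05.


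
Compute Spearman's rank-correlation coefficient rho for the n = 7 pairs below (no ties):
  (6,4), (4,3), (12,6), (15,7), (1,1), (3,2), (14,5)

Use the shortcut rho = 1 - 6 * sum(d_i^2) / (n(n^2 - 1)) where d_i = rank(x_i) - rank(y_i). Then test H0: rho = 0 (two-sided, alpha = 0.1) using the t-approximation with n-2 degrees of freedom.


Step 1: Rank x and y separately (midranks; no ties here).
rank(x): 6->4, 4->3, 12->5, 15->7, 1->1, 3->2, 14->6
rank(y): 4->4, 3->3, 6->6, 7->7, 1->1, 2->2, 5->5
Step 2: d_i = R_x(i) - R_y(i); compute d_i^2.
  (4-4)^2=0, (3-3)^2=0, (5-6)^2=1, (7-7)^2=0, (1-1)^2=0, (2-2)^2=0, (6-5)^2=1
sum(d^2) = 2.
Step 3: rho = 1 - 6*2 / (7*(7^2 - 1)) = 1 - 12/336 = 0.964286.
Step 4: Under H0, t = rho * sqrt((n-2)/(1-rho^2)) = 8.1408 ~ t(5).
Step 5: Two-sided p-value from the t-distribution with 5 df = 0.000454.
Step 6: alpha = 0.1. reject H0.

rho = 0.9643, p = 0.000454, reject H0 at alpha = 0.1.


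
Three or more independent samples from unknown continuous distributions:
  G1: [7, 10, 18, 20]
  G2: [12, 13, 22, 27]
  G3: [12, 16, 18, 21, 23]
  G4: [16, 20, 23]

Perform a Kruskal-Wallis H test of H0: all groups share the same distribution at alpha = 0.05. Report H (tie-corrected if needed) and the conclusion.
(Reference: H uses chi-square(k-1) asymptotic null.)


Step 1: Combine all N = 16 observations and assign midranks.
sorted (value, group, rank): (7,G1,1), (10,G1,2), (12,G2,3.5), (12,G3,3.5), (13,G2,5), (16,G3,6.5), (16,G4,6.5), (18,G1,8.5), (18,G3,8.5), (20,G1,10.5), (20,G4,10.5), (21,G3,12), (22,G2,13), (23,G3,14.5), (23,G4,14.5), (27,G2,16)
Step 2: Sum ranks within each group.
R_1 = 22 (n_1 = 4)
R_2 = 37.5 (n_2 = 4)
R_3 = 45 (n_3 = 5)
R_4 = 31.5 (n_4 = 3)
Step 3: H = 12/(N(N+1)) * sum(R_i^2/n_i) - 3(N+1)
     = 12/(16*17) * (22^2/4 + 37.5^2/4 + 45^2/5 + 31.5^2/3) - 3*17
     = 0.044118 * 1208.31 - 51
     = 2.307904.
Step 4: Ties present; correction factor C = 1 - 30/(16^3 - 16) = 0.992647. Corrected H = 2.307904 / 0.992647 = 2.325000.
Step 5: Under H0, H ~ chi^2(3); p-value = 0.507748.
Step 6: alpha = 0.05. fail to reject H0.

H = 2.3250, df = 3, p = 0.507748, fail to reject H0.


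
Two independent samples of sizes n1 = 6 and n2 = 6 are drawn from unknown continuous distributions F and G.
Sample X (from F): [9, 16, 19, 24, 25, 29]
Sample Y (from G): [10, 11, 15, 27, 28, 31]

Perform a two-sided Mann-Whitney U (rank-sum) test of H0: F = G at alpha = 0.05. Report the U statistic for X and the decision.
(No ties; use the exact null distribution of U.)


Step 1: Combine and sort all 12 observations; assign midranks.
sorted (value, group): (9,X), (10,Y), (11,Y), (15,Y), (16,X), (19,X), (24,X), (25,X), (27,Y), (28,Y), (29,X), (31,Y)
ranks: 9->1, 10->2, 11->3, 15->4, 16->5, 19->6, 24->7, 25->8, 27->9, 28->10, 29->11, 31->12
Step 2: Rank sum for X: R1 = 1 + 5 + 6 + 7 + 8 + 11 = 38.
Step 3: U_X = R1 - n1(n1+1)/2 = 38 - 6*7/2 = 38 - 21 = 17.
       U_Y = n1*n2 - U_X = 36 - 17 = 19.
Step 4: No ties, so the exact null distribution of U (based on enumerating the C(12,6) = 924 equally likely rank assignments) gives the two-sided p-value.
Step 5: p-value = 0.937229; compare to alpha = 0.05. fail to reject H0.

U_X = 17, p = 0.937229, fail to reject H0 at alpha = 0.05.


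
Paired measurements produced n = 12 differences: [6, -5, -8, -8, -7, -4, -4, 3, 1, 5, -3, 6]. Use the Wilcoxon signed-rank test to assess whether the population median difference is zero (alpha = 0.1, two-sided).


Step 1: Drop any zero differences (none here) and take |d_i|.
|d| = [6, 5, 8, 8, 7, 4, 4, 3, 1, 5, 3, 6]
Step 2: Midrank |d_i| (ties get averaged ranks).
ranks: |6|->8.5, |5|->6.5, |8|->11.5, |8|->11.5, |7|->10, |4|->4.5, |4|->4.5, |3|->2.5, |1|->1, |5|->6.5, |3|->2.5, |6|->8.5
Step 3: Attach original signs; sum ranks with positive sign and with negative sign.
W+ = 8.5 + 2.5 + 1 + 6.5 + 8.5 = 27
W- = 6.5 + 11.5 + 11.5 + 10 + 4.5 + 4.5 + 2.5 = 51
(Check: W+ + W- = 78 should equal n(n+1)/2 = 78.)
Step 4: Test statistic W = min(W+, W-) = 27.
Step 5: Ties in |d|, so use the tie-corrected normal approximation.
        E[W] = n(n+1)/4 = 12*13/4 = 39.
        Tie groups: |d|=3 (t=2), |d|=4 (t=2), |d|=5 (t=2), |d|=6 (t=2), |d|=8 (t=2); sum(t^3 - t) = 30.
        Var[W] = n(n+1)(2n+1)/24 - sum(t^3-t)/48 = 3900/24 - 30/48 = 161.875.
        z = (W - E[W]) / sqrt(Var[W]) = (27 - 39) / 12.7230 = -0.9432.
        Two-sided p = 2*Phi(z) = 0.345592.
Step 6: alpha = 0.1. fail to reject H0.

W+ = 27, W- = 51, W = min = 27, p = 0.345592, fail to reject H0.


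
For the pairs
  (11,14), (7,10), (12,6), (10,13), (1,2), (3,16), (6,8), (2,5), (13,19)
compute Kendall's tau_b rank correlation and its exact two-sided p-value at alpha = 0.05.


Step 1: Enumerate the 36 unordered pairs (i,j) with i<j and classify each by sign(x_j-x_i) * sign(y_j-y_i).
  (1,2):dx=-4,dy=-4->C; (1,3):dx=+1,dy=-8->D; (1,4):dx=-1,dy=-1->C; (1,5):dx=-10,dy=-12->C
  (1,6):dx=-8,dy=+2->D; (1,7):dx=-5,dy=-6->C; (1,8):dx=-9,dy=-9->C; (1,9):dx=+2,dy=+5->C
  (2,3):dx=+5,dy=-4->D; (2,4):dx=+3,dy=+3->C; (2,5):dx=-6,dy=-8->C; (2,6):dx=-4,dy=+6->D
  (2,7):dx=-1,dy=-2->C; (2,8):dx=-5,dy=-5->C; (2,9):dx=+6,dy=+9->C; (3,4):dx=-2,dy=+7->D
  (3,5):dx=-11,dy=-4->C; (3,6):dx=-9,dy=+10->D; (3,7):dx=-6,dy=+2->D; (3,8):dx=-10,dy=-1->C
  (3,9):dx=+1,dy=+13->C; (4,5):dx=-9,dy=-11->C; (4,6):dx=-7,dy=+3->D; (4,7):dx=-4,dy=-5->C
  (4,8):dx=-8,dy=-8->C; (4,9):dx=+3,dy=+6->C; (5,6):dx=+2,dy=+14->C; (5,7):dx=+5,dy=+6->C
  (5,8):dx=+1,dy=+3->C; (5,9):dx=+12,dy=+17->C; (6,7):dx=+3,dy=-8->D; (6,8):dx=-1,dy=-11->C
  (6,9):dx=+10,dy=+3->C; (7,8):dx=-4,dy=-3->C; (7,9):dx=+7,dy=+11->C; (8,9):dx=+11,dy=+14->C
Step 2: C = 27, D = 9, total pairs = 36.
Step 3: tau = (C - D)/(n(n-1)/2) = (27 - 9)/36 = 0.500000.
Step 4: Exact two-sided p-value (enumerate n! = 362880 permutations of y under H0): p = 0.075176.
Step 5: alpha = 0.05. fail to reject H0.

tau_b = 0.5000 (C=27, D=9), p = 0.075176, fail to reject H0.


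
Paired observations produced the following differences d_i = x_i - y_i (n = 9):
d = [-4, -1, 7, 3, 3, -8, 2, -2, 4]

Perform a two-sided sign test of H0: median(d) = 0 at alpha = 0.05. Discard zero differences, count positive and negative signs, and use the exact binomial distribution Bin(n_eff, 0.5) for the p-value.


Step 1: Discard zero differences. Original n = 9; n_eff = number of nonzero differences = 9.
Nonzero differences (with sign): -4, -1, +7, +3, +3, -8, +2, -2, +4
Step 2: Count signs: positive = 5, negative = 4.
Step 3: Under H0: P(positive) = 0.5, so the number of positives S ~ Bin(9, 0.5).
Step 4: Two-sided exact p-value = sum of Bin(9,0.5) probabilities at or below the observed probability = 1.000000.
Step 5: alpha = 0.05. fail to reject H0.

n_eff = 9, pos = 5, neg = 4, p = 1.000000, fail to reject H0.


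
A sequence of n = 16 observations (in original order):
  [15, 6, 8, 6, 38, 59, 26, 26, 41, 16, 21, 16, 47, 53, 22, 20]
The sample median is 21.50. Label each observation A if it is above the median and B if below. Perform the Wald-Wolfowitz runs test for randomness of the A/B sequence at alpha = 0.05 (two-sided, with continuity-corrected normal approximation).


Step 1: Compute median = 21.50; label A = above, B = below.
Labels in order: BBBBAAAAABBBAAAB  (n_A = 8, n_B = 8)
Step 2: Count runs R = 5.
Step 3: Under H0 (random ordering), E[R] = 2*n_A*n_B/(n_A+n_B) + 1 = 2*8*8/16 + 1 = 9.0000.
        Var[R] = 2*n_A*n_B*(2*n_A*n_B - n_A - n_B) / ((n_A+n_B)^2 * (n_A+n_B-1)) = 14336/3840 = 3.7333.
        SD[R] = 1.9322.
Step 4: Continuity-corrected z = (R + 0.5 - E[R]) / SD[R] = (5 + 0.5 - 9.0000) / 1.9322 = -1.8114.
Step 5: Two-sided p-value via normal approximation = 2*(1 - Phi(|z|)) = 0.070076.
Step 6: alpha = 0.05. fail to reject H0.

R = 5, z = -1.8114, p = 0.070076, fail to reject H0.


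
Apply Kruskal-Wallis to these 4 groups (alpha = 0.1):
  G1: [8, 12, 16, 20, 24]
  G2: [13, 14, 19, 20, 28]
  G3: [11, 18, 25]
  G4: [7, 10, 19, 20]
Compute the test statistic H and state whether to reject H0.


Step 1: Combine all N = 17 observations and assign midranks.
sorted (value, group, rank): (7,G4,1), (8,G1,2), (10,G4,3), (11,G3,4), (12,G1,5), (13,G2,6), (14,G2,7), (16,G1,8), (18,G3,9), (19,G2,10.5), (19,G4,10.5), (20,G1,13), (20,G2,13), (20,G4,13), (24,G1,15), (25,G3,16), (28,G2,17)
Step 2: Sum ranks within each group.
R_1 = 43 (n_1 = 5)
R_2 = 53.5 (n_2 = 5)
R_3 = 29 (n_3 = 3)
R_4 = 27.5 (n_4 = 4)
Step 3: H = 12/(N(N+1)) * sum(R_i^2/n_i) - 3(N+1)
     = 12/(17*18) * (43^2/5 + 53.5^2/5 + 29^2/3 + 27.5^2/4) - 3*18
     = 0.039216 * 1411.65 - 54
     = 1.358660.
Step 4: Ties present; correction factor C = 1 - 30/(17^3 - 17) = 0.993873. Corrected H = 1.358660 / 0.993873 = 1.367037.
Step 5: Under H0, H ~ chi^2(3); p-value = 0.713279.
Step 6: alpha = 0.1. fail to reject H0.

H = 1.3670, df = 3, p = 0.713279, fail to reject H0.


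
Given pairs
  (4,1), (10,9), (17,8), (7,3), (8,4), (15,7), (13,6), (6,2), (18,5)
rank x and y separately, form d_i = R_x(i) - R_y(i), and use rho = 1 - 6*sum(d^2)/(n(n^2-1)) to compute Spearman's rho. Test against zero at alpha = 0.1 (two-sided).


Step 1: Rank x and y separately (midranks; no ties here).
rank(x): 4->1, 10->5, 17->8, 7->3, 8->4, 15->7, 13->6, 6->2, 18->9
rank(y): 1->1, 9->9, 8->8, 3->3, 4->4, 7->7, 6->6, 2->2, 5->5
Step 2: d_i = R_x(i) - R_y(i); compute d_i^2.
  (1-1)^2=0, (5-9)^2=16, (8-8)^2=0, (3-3)^2=0, (4-4)^2=0, (7-7)^2=0, (6-6)^2=0, (2-2)^2=0, (9-5)^2=16
sum(d^2) = 32.
Step 3: rho = 1 - 6*32 / (9*(9^2 - 1)) = 1 - 192/720 = 0.733333.
Step 4: Under H0, t = rho * sqrt((n-2)/(1-rho^2)) = 2.8538 ~ t(7).
Step 5: Two-sided p-value from the t-distribution with 7 df = 0.024554.
Step 6: alpha = 0.1. reject H0.

rho = 0.7333, p = 0.024554, reject H0 at alpha = 0.1.


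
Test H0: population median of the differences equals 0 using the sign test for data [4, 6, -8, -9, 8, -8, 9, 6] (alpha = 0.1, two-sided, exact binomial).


Step 1: Discard zero differences. Original n = 8; n_eff = number of nonzero differences = 8.
Nonzero differences (with sign): +4, +6, -8, -9, +8, -8, +9, +6
Step 2: Count signs: positive = 5, negative = 3.
Step 3: Under H0: P(positive) = 0.5, so the number of positives S ~ Bin(8, 0.5).
Step 4: Two-sided exact p-value = sum of Bin(8,0.5) probabilities at or below the observed probability = 0.726562.
Step 5: alpha = 0.1. fail to reject H0.

n_eff = 8, pos = 5, neg = 3, p = 0.726562, fail to reject H0.


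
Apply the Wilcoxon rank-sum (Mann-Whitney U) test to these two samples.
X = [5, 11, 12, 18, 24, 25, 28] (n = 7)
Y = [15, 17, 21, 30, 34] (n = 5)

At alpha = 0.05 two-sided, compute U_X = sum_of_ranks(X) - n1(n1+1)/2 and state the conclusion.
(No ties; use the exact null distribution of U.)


Step 1: Combine and sort all 12 observations; assign midranks.
sorted (value, group): (5,X), (11,X), (12,X), (15,Y), (17,Y), (18,X), (21,Y), (24,X), (25,X), (28,X), (30,Y), (34,Y)
ranks: 5->1, 11->2, 12->3, 15->4, 17->5, 18->6, 21->7, 24->8, 25->9, 28->10, 30->11, 34->12
Step 2: Rank sum for X: R1 = 1 + 2 + 3 + 6 + 8 + 9 + 10 = 39.
Step 3: U_X = R1 - n1(n1+1)/2 = 39 - 7*8/2 = 39 - 28 = 11.
       U_Y = n1*n2 - U_X = 35 - 11 = 24.
Step 4: No ties, so the exact null distribution of U (based on enumerating the C(12,7) = 792 equally likely rank assignments) gives the two-sided p-value.
Step 5: p-value = 0.343434; compare to alpha = 0.05. fail to reject H0.

U_X = 11, p = 0.343434, fail to reject H0 at alpha = 0.05.


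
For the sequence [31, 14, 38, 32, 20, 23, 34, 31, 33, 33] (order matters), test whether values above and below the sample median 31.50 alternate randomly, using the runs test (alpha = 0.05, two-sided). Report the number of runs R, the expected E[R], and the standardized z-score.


Step 1: Compute median = 31.50; label A = above, B = below.
Labels in order: BBAABBABAA  (n_A = 5, n_B = 5)
Step 2: Count runs R = 6.
Step 3: Under H0 (random ordering), E[R] = 2*n_A*n_B/(n_A+n_B) + 1 = 2*5*5/10 + 1 = 6.0000.
        Var[R] = 2*n_A*n_B*(2*n_A*n_B - n_A - n_B) / ((n_A+n_B)^2 * (n_A+n_B-1)) = 2000/900 = 2.2222.
        SD[R] = 1.4907.
Step 4: R = E[R], so z = 0 with no continuity correction.
Step 5: Two-sided p-value via normal approximation = 2*(1 - Phi(|z|)) = 1.000000.
Step 6: alpha = 0.05. fail to reject H0.

R = 6, z = 0.0000, p = 1.000000, fail to reject H0.


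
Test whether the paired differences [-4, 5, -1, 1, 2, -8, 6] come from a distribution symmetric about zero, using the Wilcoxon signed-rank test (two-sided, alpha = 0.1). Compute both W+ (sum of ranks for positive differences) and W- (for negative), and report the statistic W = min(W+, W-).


Step 1: Drop any zero differences (none here) and take |d_i|.
|d| = [4, 5, 1, 1, 2, 8, 6]
Step 2: Midrank |d_i| (ties get averaged ranks).
ranks: |4|->4, |5|->5, |1|->1.5, |1|->1.5, |2|->3, |8|->7, |6|->6
Step 3: Attach original signs; sum ranks with positive sign and with negative sign.
W+ = 5 + 1.5 + 3 + 6 = 15.5
W- = 4 + 1.5 + 7 = 12.5
(Check: W+ + W- = 28 should equal n(n+1)/2 = 28.)
Step 4: Test statistic W = min(W+, W-) = 12.5.
Step 5: Ties in |d|, so use the tie-corrected normal approximation.
        E[W] = n(n+1)/4 = 7*8/4 = 14.
        Tie groups: |d|=1 (t=2); sum(t^3 - t) = 6.
        Var[W] = n(n+1)(2n+1)/24 - sum(t^3-t)/48 = 840/24 - 6/48 = 34.875.
        z = (W - E[W]) / sqrt(Var[W]) = (12.5 - 14) / 5.9055 = -0.2540.
        Two-sided p = 2*Phi(z) = 0.799495.
Step 6: alpha = 0.1. fail to reject H0.

W+ = 15.5, W- = 12.5, W = min = 12.5, p = 0.799495, fail to reject H0.


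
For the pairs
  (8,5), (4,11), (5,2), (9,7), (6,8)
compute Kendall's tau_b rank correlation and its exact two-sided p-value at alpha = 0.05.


Step 1: Enumerate the 10 unordered pairs (i,j) with i<j and classify each by sign(x_j-x_i) * sign(y_j-y_i).
  (1,2):dx=-4,dy=+6->D; (1,3):dx=-3,dy=-3->C; (1,4):dx=+1,dy=+2->C; (1,5):dx=-2,dy=+3->D
  (2,3):dx=+1,dy=-9->D; (2,4):dx=+5,dy=-4->D; (2,5):dx=+2,dy=-3->D; (3,4):dx=+4,dy=+5->C
  (3,5):dx=+1,dy=+6->C; (4,5):dx=-3,dy=+1->D
Step 2: C = 4, D = 6, total pairs = 10.
Step 3: tau = (C - D)/(n(n-1)/2) = (4 - 6)/10 = -0.200000.
Step 4: Exact two-sided p-value (enumerate n! = 120 permutations of y under H0): p = 0.816667.
Step 5: alpha = 0.05. fail to reject H0.

tau_b = -0.2000 (C=4, D=6), p = 0.816667, fail to reject H0.


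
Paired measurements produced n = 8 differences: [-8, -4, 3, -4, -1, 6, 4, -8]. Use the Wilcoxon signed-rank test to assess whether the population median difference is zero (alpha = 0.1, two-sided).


Step 1: Drop any zero differences (none here) and take |d_i|.
|d| = [8, 4, 3, 4, 1, 6, 4, 8]
Step 2: Midrank |d_i| (ties get averaged ranks).
ranks: |8|->7.5, |4|->4, |3|->2, |4|->4, |1|->1, |6|->6, |4|->4, |8|->7.5
Step 3: Attach original signs; sum ranks with positive sign and with negative sign.
W+ = 2 + 6 + 4 = 12
W- = 7.5 + 4 + 4 + 1 + 7.5 = 24
(Check: W+ + W- = 36 should equal n(n+1)/2 = 36.)
Step 4: Test statistic W = min(W+, W-) = 12.
Step 5: Ties in |d|, so use the tie-corrected normal approximation.
        E[W] = n(n+1)/4 = 8*9/4 = 18.
        Tie groups: |d|=4 (t=3), |d|=8 (t=2); sum(t^3 - t) = 30.
        Var[W] = n(n+1)(2n+1)/24 - sum(t^3-t)/48 = 1224/24 - 30/48 = 50.375.
        z = (W - E[W]) / sqrt(Var[W]) = (12 - 18) / 7.0975 = -0.8454.
        Two-sided p = 2*Phi(z) = 0.397908.
Step 6: alpha = 0.1. fail to reject H0.

W+ = 12, W- = 24, W = min = 12, p = 0.397908, fail to reject H0.


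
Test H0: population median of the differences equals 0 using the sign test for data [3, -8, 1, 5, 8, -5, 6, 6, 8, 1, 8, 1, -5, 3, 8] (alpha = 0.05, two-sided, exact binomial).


Step 1: Discard zero differences. Original n = 15; n_eff = number of nonzero differences = 15.
Nonzero differences (with sign): +3, -8, +1, +5, +8, -5, +6, +6, +8, +1, +8, +1, -5, +3, +8
Step 2: Count signs: positive = 12, negative = 3.
Step 3: Under H0: P(positive) = 0.5, so the number of positives S ~ Bin(15, 0.5).
Step 4: Two-sided exact p-value = sum of Bin(15,0.5) probabilities at or below the observed probability = 0.035156.
Step 5: alpha = 0.05. reject H0.

n_eff = 15, pos = 12, neg = 3, p = 0.035156, reject H0.


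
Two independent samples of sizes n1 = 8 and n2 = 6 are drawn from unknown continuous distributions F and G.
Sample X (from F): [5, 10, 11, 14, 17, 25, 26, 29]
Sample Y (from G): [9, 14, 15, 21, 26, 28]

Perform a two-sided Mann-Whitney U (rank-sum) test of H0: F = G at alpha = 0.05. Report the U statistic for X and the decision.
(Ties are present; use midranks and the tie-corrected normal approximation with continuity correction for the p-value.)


Step 1: Combine and sort all 14 observations; assign midranks.
sorted (value, group): (5,X), (9,Y), (10,X), (11,X), (14,X), (14,Y), (15,Y), (17,X), (21,Y), (25,X), (26,X), (26,Y), (28,Y), (29,X)
ranks: 5->1, 9->2, 10->3, 11->4, 14->5.5, 14->5.5, 15->7, 17->8, 21->9, 25->10, 26->11.5, 26->11.5, 28->13, 29->14
Step 2: Rank sum for X: R1 = 1 + 3 + 4 + 5.5 + 8 + 10 + 11.5 + 14 = 57.
Step 3: U_X = R1 - n1(n1+1)/2 = 57 - 8*9/2 = 57 - 36 = 21.
       U_Y = n1*n2 - U_X = 48 - 21 = 27.
Step 4: Ties are present, so use the tie-corrected normal approximation (with continuity correction) for the p-value.
Step 5: p-value = 0.746347; compare to alpha = 0.05. fail to reject H0.

U_X = 21, p = 0.746347, fail to reject H0 at alpha = 0.05.


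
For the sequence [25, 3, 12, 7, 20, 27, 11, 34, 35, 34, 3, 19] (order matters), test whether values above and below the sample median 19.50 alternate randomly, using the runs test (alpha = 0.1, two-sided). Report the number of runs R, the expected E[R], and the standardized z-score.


Step 1: Compute median = 19.50; label A = above, B = below.
Labels in order: ABBBAABAAABB  (n_A = 6, n_B = 6)
Step 2: Count runs R = 6.
Step 3: Under H0 (random ordering), E[R] = 2*n_A*n_B/(n_A+n_B) + 1 = 2*6*6/12 + 1 = 7.0000.
        Var[R] = 2*n_A*n_B*(2*n_A*n_B - n_A - n_B) / ((n_A+n_B)^2 * (n_A+n_B-1)) = 4320/1584 = 2.7273.
        SD[R] = 1.6514.
Step 4: Continuity-corrected z = (R + 0.5 - E[R]) / SD[R] = (6 + 0.5 - 7.0000) / 1.6514 = -0.3028.
Step 5: Two-sided p-value via normal approximation = 2*(1 - Phi(|z|)) = 0.762069.
Step 6: alpha = 0.1. fail to reject H0.

R = 6, z = -0.3028, p = 0.762069, fail to reject H0.


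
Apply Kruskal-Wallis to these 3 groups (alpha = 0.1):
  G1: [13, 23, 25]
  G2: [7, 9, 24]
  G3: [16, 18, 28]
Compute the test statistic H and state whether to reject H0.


Step 1: Combine all N = 9 observations and assign midranks.
sorted (value, group, rank): (7,G2,1), (9,G2,2), (13,G1,3), (16,G3,4), (18,G3,5), (23,G1,6), (24,G2,7), (25,G1,8), (28,G3,9)
Step 2: Sum ranks within each group.
R_1 = 17 (n_1 = 3)
R_2 = 10 (n_2 = 3)
R_3 = 18 (n_3 = 3)
Step 3: H = 12/(N(N+1)) * sum(R_i^2/n_i) - 3(N+1)
     = 12/(9*10) * (17^2/3 + 10^2/3 + 18^2/3) - 3*10
     = 0.133333 * 237.667 - 30
     = 1.688889.
Step 4: No ties, so H is used without correction.
Step 5: Under H0, H ~ chi^2(2); p-value = 0.429796.
Step 6: alpha = 0.1. fail to reject H0.

H = 1.6889, df = 2, p = 0.429796, fail to reject H0.


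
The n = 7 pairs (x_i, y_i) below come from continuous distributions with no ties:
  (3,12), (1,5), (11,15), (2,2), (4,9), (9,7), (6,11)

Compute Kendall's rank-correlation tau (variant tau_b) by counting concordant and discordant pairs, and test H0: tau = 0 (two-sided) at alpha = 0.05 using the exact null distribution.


Step 1: Enumerate the 21 unordered pairs (i,j) with i<j and classify each by sign(x_j-x_i) * sign(y_j-y_i).
  (1,2):dx=-2,dy=-7->C; (1,3):dx=+8,dy=+3->C; (1,4):dx=-1,dy=-10->C; (1,5):dx=+1,dy=-3->D
  (1,6):dx=+6,dy=-5->D; (1,7):dx=+3,dy=-1->D; (2,3):dx=+10,dy=+10->C; (2,4):dx=+1,dy=-3->D
  (2,5):dx=+3,dy=+4->C; (2,6):dx=+8,dy=+2->C; (2,7):dx=+5,dy=+6->C; (3,4):dx=-9,dy=-13->C
  (3,5):dx=-7,dy=-6->C; (3,6):dx=-2,dy=-8->C; (3,7):dx=-5,dy=-4->C; (4,5):dx=+2,dy=+7->C
  (4,6):dx=+7,dy=+5->C; (4,7):dx=+4,dy=+9->C; (5,6):dx=+5,dy=-2->D; (5,7):dx=+2,dy=+2->C
  (6,7):dx=-3,dy=+4->D
Step 2: C = 15, D = 6, total pairs = 21.
Step 3: tau = (C - D)/(n(n-1)/2) = (15 - 6)/21 = 0.428571.
Step 4: Exact two-sided p-value (enumerate n! = 5040 permutations of y under H0): p = 0.238889.
Step 5: alpha = 0.05. fail to reject H0.

tau_b = 0.4286 (C=15, D=6), p = 0.238889, fail to reject H0.


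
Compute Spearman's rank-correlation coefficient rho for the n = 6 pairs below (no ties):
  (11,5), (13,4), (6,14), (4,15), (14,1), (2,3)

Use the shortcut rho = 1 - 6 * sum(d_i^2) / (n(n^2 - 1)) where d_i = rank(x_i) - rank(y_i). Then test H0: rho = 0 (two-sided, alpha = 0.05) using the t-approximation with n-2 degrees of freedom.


Step 1: Rank x and y separately (midranks; no ties here).
rank(x): 11->4, 13->5, 6->3, 4->2, 14->6, 2->1
rank(y): 5->4, 4->3, 14->5, 15->6, 1->1, 3->2
Step 2: d_i = R_x(i) - R_y(i); compute d_i^2.
  (4-4)^2=0, (5-3)^2=4, (3-5)^2=4, (2-6)^2=16, (6-1)^2=25, (1-2)^2=1
sum(d^2) = 50.
Step 3: rho = 1 - 6*50 / (6*(6^2 - 1)) = 1 - 300/210 = -0.428571.
Step 4: Under H0, t = rho * sqrt((n-2)/(1-rho^2)) = -0.9487 ~ t(4).
Step 5: Two-sided p-value from the t-distribution with 4 df = 0.396501.
Step 6: alpha = 0.05. fail to reject H0.

rho = -0.4286, p = 0.396501, fail to reject H0 at alpha = 0.05.


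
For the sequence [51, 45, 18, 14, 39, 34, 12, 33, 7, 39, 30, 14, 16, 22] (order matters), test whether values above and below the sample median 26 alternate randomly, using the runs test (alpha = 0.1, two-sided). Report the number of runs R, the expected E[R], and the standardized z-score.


Step 1: Compute median = 26; label A = above, B = below.
Labels in order: AABBAABABAABBB  (n_A = 7, n_B = 7)
Step 2: Count runs R = 8.
Step 3: Under H0 (random ordering), E[R] = 2*n_A*n_B/(n_A+n_B) + 1 = 2*7*7/14 + 1 = 8.0000.
        Var[R] = 2*n_A*n_B*(2*n_A*n_B - n_A - n_B) / ((n_A+n_B)^2 * (n_A+n_B-1)) = 8232/2548 = 3.2308.
        SD[R] = 1.7974.
Step 4: R = E[R], so z = 0 with no continuity correction.
Step 5: Two-sided p-value via normal approximation = 2*(1 - Phi(|z|)) = 1.000000.
Step 6: alpha = 0.1. fail to reject H0.

R = 8, z = 0.0000, p = 1.000000, fail to reject H0.


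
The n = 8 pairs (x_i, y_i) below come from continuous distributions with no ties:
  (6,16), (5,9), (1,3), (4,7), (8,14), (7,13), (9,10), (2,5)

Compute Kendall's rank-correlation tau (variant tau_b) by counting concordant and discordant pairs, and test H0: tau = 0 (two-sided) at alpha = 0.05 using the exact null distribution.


Step 1: Enumerate the 28 unordered pairs (i,j) with i<j and classify each by sign(x_j-x_i) * sign(y_j-y_i).
  (1,2):dx=-1,dy=-7->C; (1,3):dx=-5,dy=-13->C; (1,4):dx=-2,dy=-9->C; (1,5):dx=+2,dy=-2->D
  (1,6):dx=+1,dy=-3->D; (1,7):dx=+3,dy=-6->D; (1,8):dx=-4,dy=-11->C; (2,3):dx=-4,dy=-6->C
  (2,4):dx=-1,dy=-2->C; (2,5):dx=+3,dy=+5->C; (2,6):dx=+2,dy=+4->C; (2,7):dx=+4,dy=+1->C
  (2,8):dx=-3,dy=-4->C; (3,4):dx=+3,dy=+4->C; (3,5):dx=+7,dy=+11->C; (3,6):dx=+6,dy=+10->C
  (3,7):dx=+8,dy=+7->C; (3,8):dx=+1,dy=+2->C; (4,5):dx=+4,dy=+7->C; (4,6):dx=+3,dy=+6->C
  (4,7):dx=+5,dy=+3->C; (4,8):dx=-2,dy=-2->C; (5,6):dx=-1,dy=-1->C; (5,7):dx=+1,dy=-4->D
  (5,8):dx=-6,dy=-9->C; (6,7):dx=+2,dy=-3->D; (6,8):dx=-5,dy=-8->C; (7,8):dx=-7,dy=-5->C
Step 2: C = 23, D = 5, total pairs = 28.
Step 3: tau = (C - D)/(n(n-1)/2) = (23 - 5)/28 = 0.642857.
Step 4: Exact two-sided p-value (enumerate n! = 40320 permutations of y under H0): p = 0.031151.
Step 5: alpha = 0.05. reject H0.

tau_b = 0.6429 (C=23, D=5), p = 0.031151, reject H0.


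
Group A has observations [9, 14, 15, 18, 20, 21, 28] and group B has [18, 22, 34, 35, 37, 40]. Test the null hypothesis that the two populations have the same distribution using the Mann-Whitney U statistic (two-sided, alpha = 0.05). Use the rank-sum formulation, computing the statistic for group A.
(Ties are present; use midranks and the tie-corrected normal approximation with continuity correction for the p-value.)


Step 1: Combine and sort all 13 observations; assign midranks.
sorted (value, group): (9,X), (14,X), (15,X), (18,X), (18,Y), (20,X), (21,X), (22,Y), (28,X), (34,Y), (35,Y), (37,Y), (40,Y)
ranks: 9->1, 14->2, 15->3, 18->4.5, 18->4.5, 20->6, 21->7, 22->8, 28->9, 34->10, 35->11, 37->12, 40->13
Step 2: Rank sum for X: R1 = 1 + 2 + 3 + 4.5 + 6 + 7 + 9 = 32.5.
Step 3: U_X = R1 - n1(n1+1)/2 = 32.5 - 7*8/2 = 32.5 - 28 = 4.5.
       U_Y = n1*n2 - U_X = 42 - 4.5 = 37.5.
Step 4: Ties are present, so use the tie-corrected normal approximation (with continuity correction) for the p-value.
Step 5: p-value = 0.022087; compare to alpha = 0.05. reject H0.

U_X = 4.5, p = 0.022087, reject H0 at alpha = 0.05.


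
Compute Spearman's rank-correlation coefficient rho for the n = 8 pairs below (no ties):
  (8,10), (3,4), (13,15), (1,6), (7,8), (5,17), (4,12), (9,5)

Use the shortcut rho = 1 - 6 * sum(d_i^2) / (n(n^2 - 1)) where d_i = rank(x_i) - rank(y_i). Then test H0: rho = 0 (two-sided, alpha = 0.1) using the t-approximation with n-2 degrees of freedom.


Step 1: Rank x and y separately (midranks; no ties here).
rank(x): 8->6, 3->2, 13->8, 1->1, 7->5, 5->4, 4->3, 9->7
rank(y): 10->5, 4->1, 15->7, 6->3, 8->4, 17->8, 12->6, 5->2
Step 2: d_i = R_x(i) - R_y(i); compute d_i^2.
  (6-5)^2=1, (2-1)^2=1, (8-7)^2=1, (1-3)^2=4, (5-4)^2=1, (4-8)^2=16, (3-6)^2=9, (7-2)^2=25
sum(d^2) = 58.
Step 3: rho = 1 - 6*58 / (8*(8^2 - 1)) = 1 - 348/504 = 0.309524.
Step 4: Under H0, t = rho * sqrt((n-2)/(1-rho^2)) = 0.7973 ~ t(6).
Step 5: Two-sided p-value from the t-distribution with 6 df = 0.455645.
Step 6: alpha = 0.1. fail to reject H0.

rho = 0.3095, p = 0.455645, fail to reject H0 at alpha = 0.1.


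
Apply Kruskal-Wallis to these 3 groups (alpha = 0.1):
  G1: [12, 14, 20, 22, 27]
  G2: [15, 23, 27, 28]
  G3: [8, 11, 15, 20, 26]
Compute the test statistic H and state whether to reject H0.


Step 1: Combine all N = 14 observations and assign midranks.
sorted (value, group, rank): (8,G3,1), (11,G3,2), (12,G1,3), (14,G1,4), (15,G2,5.5), (15,G3,5.5), (20,G1,7.5), (20,G3,7.5), (22,G1,9), (23,G2,10), (26,G3,11), (27,G1,12.5), (27,G2,12.5), (28,G2,14)
Step 2: Sum ranks within each group.
R_1 = 36 (n_1 = 5)
R_2 = 42 (n_2 = 4)
R_3 = 27 (n_3 = 5)
Step 3: H = 12/(N(N+1)) * sum(R_i^2/n_i) - 3(N+1)
     = 12/(14*15) * (36^2/5 + 42^2/4 + 27^2/5) - 3*15
     = 0.057143 * 846 - 45
     = 3.342857.
Step 4: Ties present; correction factor C = 1 - 18/(14^3 - 14) = 0.993407. Corrected H = 3.342857 / 0.993407 = 3.365044.
Step 5: Under H0, H ~ chi^2(2); p-value = 0.185905.
Step 6: alpha = 0.1. fail to reject H0.

H = 3.3650, df = 2, p = 0.185905, fail to reject H0.


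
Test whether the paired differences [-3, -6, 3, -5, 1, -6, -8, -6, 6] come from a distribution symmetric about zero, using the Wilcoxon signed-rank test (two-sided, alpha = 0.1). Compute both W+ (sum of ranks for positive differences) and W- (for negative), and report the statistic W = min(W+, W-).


Step 1: Drop any zero differences (none here) and take |d_i|.
|d| = [3, 6, 3, 5, 1, 6, 8, 6, 6]
Step 2: Midrank |d_i| (ties get averaged ranks).
ranks: |3|->2.5, |6|->6.5, |3|->2.5, |5|->4, |1|->1, |6|->6.5, |8|->9, |6|->6.5, |6|->6.5
Step 3: Attach original signs; sum ranks with positive sign and with negative sign.
W+ = 2.5 + 1 + 6.5 = 10
W- = 2.5 + 6.5 + 4 + 6.5 + 9 + 6.5 = 35
(Check: W+ + W- = 45 should equal n(n+1)/2 = 45.)
Step 4: Test statistic W = min(W+, W-) = 10.
Step 5: Ties in |d|, so use the tie-corrected normal approximation.
        E[W] = n(n+1)/4 = 9*10/4 = 22.5.
        Tie groups: |d|=3 (t=2), |d|=6 (t=4); sum(t^3 - t) = 66.
        Var[W] = n(n+1)(2n+1)/24 - sum(t^3-t)/48 = 1710/24 - 66/48 = 69.875.
        z = (W - E[W]) / sqrt(Var[W]) = (10 - 22.5) / 8.3591 = -1.4954.
        Two-sided p = 2*Phi(z) = 0.134818.
Step 6: alpha = 0.1. fail to reject H0.

W+ = 10, W- = 35, W = min = 10, p = 0.134818, fail to reject H0.


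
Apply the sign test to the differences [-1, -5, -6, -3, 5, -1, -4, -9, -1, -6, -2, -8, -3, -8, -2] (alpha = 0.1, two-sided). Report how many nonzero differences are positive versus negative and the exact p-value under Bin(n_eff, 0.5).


Step 1: Discard zero differences. Original n = 15; n_eff = number of nonzero differences = 15.
Nonzero differences (with sign): -1, -5, -6, -3, +5, -1, -4, -9, -1, -6, -2, -8, -3, -8, -2
Step 2: Count signs: positive = 1, negative = 14.
Step 3: Under H0: P(positive) = 0.5, so the number of positives S ~ Bin(15, 0.5).
Step 4: Two-sided exact p-value = sum of Bin(15,0.5) probabilities at or below the observed probability = 0.000977.
Step 5: alpha = 0.1. reject H0.

n_eff = 15, pos = 1, neg = 14, p = 0.000977, reject H0.


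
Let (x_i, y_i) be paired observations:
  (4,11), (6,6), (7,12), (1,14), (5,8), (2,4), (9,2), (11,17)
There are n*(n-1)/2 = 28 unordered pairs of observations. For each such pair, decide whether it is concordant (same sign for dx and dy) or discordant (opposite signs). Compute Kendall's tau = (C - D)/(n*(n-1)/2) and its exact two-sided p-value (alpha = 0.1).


Step 1: Enumerate the 28 unordered pairs (i,j) with i<j and classify each by sign(x_j-x_i) * sign(y_j-y_i).
  (1,2):dx=+2,dy=-5->D; (1,3):dx=+3,dy=+1->C; (1,4):dx=-3,dy=+3->D; (1,5):dx=+1,dy=-3->D
  (1,6):dx=-2,dy=-7->C; (1,7):dx=+5,dy=-9->D; (1,8):dx=+7,dy=+6->C; (2,3):dx=+1,dy=+6->C
  (2,4):dx=-5,dy=+8->D; (2,5):dx=-1,dy=+2->D; (2,6):dx=-4,dy=-2->C; (2,7):dx=+3,dy=-4->D
  (2,8):dx=+5,dy=+11->C; (3,4):dx=-6,dy=+2->D; (3,5):dx=-2,dy=-4->C; (3,6):dx=-5,dy=-8->C
  (3,7):dx=+2,dy=-10->D; (3,8):dx=+4,dy=+5->C; (4,5):dx=+4,dy=-6->D; (4,6):dx=+1,dy=-10->D
  (4,7):dx=+8,dy=-12->D; (4,8):dx=+10,dy=+3->C; (5,6):dx=-3,dy=-4->C; (5,7):dx=+4,dy=-6->D
  (5,8):dx=+6,dy=+9->C; (6,7):dx=+7,dy=-2->D; (6,8):dx=+9,dy=+13->C; (7,8):dx=+2,dy=+15->C
Step 2: C = 14, D = 14, total pairs = 28.
Step 3: tau = (C - D)/(n(n-1)/2) = (14 - 14)/28 = 0.000000.
Step 4: Exact two-sided p-value (enumerate n! = 40320 permutations of y under H0): p = 1.000000.
Step 5: alpha = 0.1. fail to reject H0.

tau_b = 0.0000 (C=14, D=14), p = 1.000000, fail to reject H0.


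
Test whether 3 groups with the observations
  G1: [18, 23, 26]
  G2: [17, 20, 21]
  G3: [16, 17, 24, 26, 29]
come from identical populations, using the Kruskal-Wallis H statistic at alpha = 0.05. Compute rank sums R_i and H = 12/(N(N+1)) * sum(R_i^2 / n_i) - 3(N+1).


Step 1: Combine all N = 11 observations and assign midranks.
sorted (value, group, rank): (16,G3,1), (17,G2,2.5), (17,G3,2.5), (18,G1,4), (20,G2,5), (21,G2,6), (23,G1,7), (24,G3,8), (26,G1,9.5), (26,G3,9.5), (29,G3,11)
Step 2: Sum ranks within each group.
R_1 = 20.5 (n_1 = 3)
R_2 = 13.5 (n_2 = 3)
R_3 = 32 (n_3 = 5)
Step 3: H = 12/(N(N+1)) * sum(R_i^2/n_i) - 3(N+1)
     = 12/(11*12) * (20.5^2/3 + 13.5^2/3 + 32^2/5) - 3*12
     = 0.090909 * 405.633 - 36
     = 0.875758.
Step 4: Ties present; correction factor C = 1 - 12/(11^3 - 11) = 0.990909. Corrected H = 0.875758 / 0.990909 = 0.883792.
Step 5: Under H0, H ~ chi^2(2); p-value = 0.642816.
Step 6: alpha = 0.05. fail to reject H0.

H = 0.8838, df = 2, p = 0.642816, fail to reject H0.


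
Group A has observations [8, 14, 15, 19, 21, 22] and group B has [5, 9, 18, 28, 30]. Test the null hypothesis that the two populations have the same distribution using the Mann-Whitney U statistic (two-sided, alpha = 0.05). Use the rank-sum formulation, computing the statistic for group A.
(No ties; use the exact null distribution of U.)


Step 1: Combine and sort all 11 observations; assign midranks.
sorted (value, group): (5,Y), (8,X), (9,Y), (14,X), (15,X), (18,Y), (19,X), (21,X), (22,X), (28,Y), (30,Y)
ranks: 5->1, 8->2, 9->3, 14->4, 15->5, 18->6, 19->7, 21->8, 22->9, 28->10, 30->11
Step 2: Rank sum for X: R1 = 2 + 4 + 5 + 7 + 8 + 9 = 35.
Step 3: U_X = R1 - n1(n1+1)/2 = 35 - 6*7/2 = 35 - 21 = 14.
       U_Y = n1*n2 - U_X = 30 - 14 = 16.
Step 4: No ties, so the exact null distribution of U (based on enumerating the C(11,6) = 462 equally likely rank assignments) gives the two-sided p-value.
Step 5: p-value = 0.930736; compare to alpha = 0.05. fail to reject H0.

U_X = 14, p = 0.930736, fail to reject H0 at alpha = 0.05.


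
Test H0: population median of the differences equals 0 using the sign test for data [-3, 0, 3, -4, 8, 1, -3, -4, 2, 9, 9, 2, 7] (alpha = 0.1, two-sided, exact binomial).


Step 1: Discard zero differences. Original n = 13; n_eff = number of nonzero differences = 12.
Nonzero differences (with sign): -3, +3, -4, +8, +1, -3, -4, +2, +9, +9, +2, +7
Step 2: Count signs: positive = 8, negative = 4.
Step 3: Under H0: P(positive) = 0.5, so the number of positives S ~ Bin(12, 0.5).
Step 4: Two-sided exact p-value = sum of Bin(12,0.5) probabilities at or below the observed probability = 0.387695.
Step 5: alpha = 0.1. fail to reject H0.

n_eff = 12, pos = 8, neg = 4, p = 0.387695, fail to reject H0.


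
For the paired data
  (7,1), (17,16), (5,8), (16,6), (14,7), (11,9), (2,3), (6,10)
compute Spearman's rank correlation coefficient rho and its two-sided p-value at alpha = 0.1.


Step 1: Rank x and y separately (midranks; no ties here).
rank(x): 7->4, 17->8, 5->2, 16->7, 14->6, 11->5, 2->1, 6->3
rank(y): 1->1, 16->8, 8->5, 6->3, 7->4, 9->6, 3->2, 10->7
Step 2: d_i = R_x(i) - R_y(i); compute d_i^2.
  (4-1)^2=9, (8-8)^2=0, (2-5)^2=9, (7-3)^2=16, (6-4)^2=4, (5-6)^2=1, (1-2)^2=1, (3-7)^2=16
sum(d^2) = 56.
Step 3: rho = 1 - 6*56 / (8*(8^2 - 1)) = 1 - 336/504 = 0.333333.
Step 4: Under H0, t = rho * sqrt((n-2)/(1-rho^2)) = 0.8660 ~ t(6).
Step 5: Two-sided p-value from the t-distribution with 6 df = 0.419753.
Step 6: alpha = 0.1. fail to reject H0.

rho = 0.3333, p = 0.419753, fail to reject H0 at alpha = 0.1.


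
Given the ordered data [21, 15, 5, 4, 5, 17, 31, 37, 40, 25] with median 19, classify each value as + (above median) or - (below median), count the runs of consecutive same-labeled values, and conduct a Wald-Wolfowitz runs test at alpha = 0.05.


Step 1: Compute median = 19; label A = above, B = below.
Labels in order: ABBBBBAAAA  (n_A = 5, n_B = 5)
Step 2: Count runs R = 3.
Step 3: Under H0 (random ordering), E[R] = 2*n_A*n_B/(n_A+n_B) + 1 = 2*5*5/10 + 1 = 6.0000.
        Var[R] = 2*n_A*n_B*(2*n_A*n_B - n_A - n_B) / ((n_A+n_B)^2 * (n_A+n_B-1)) = 2000/900 = 2.2222.
        SD[R] = 1.4907.
Step 4: Continuity-corrected z = (R + 0.5 - E[R]) / SD[R] = (3 + 0.5 - 6.0000) / 1.4907 = -1.6771.
Step 5: Two-sided p-value via normal approximation = 2*(1 - Phi(|z|)) = 0.093533.
Step 6: alpha = 0.05. fail to reject H0.

R = 3, z = -1.6771, p = 0.093533, fail to reject H0.


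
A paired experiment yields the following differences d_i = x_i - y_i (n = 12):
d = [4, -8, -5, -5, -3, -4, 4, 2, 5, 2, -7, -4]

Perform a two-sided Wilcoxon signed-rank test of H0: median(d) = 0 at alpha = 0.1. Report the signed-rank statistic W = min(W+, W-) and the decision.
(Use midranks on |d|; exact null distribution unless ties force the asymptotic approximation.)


Step 1: Drop any zero differences (none here) and take |d_i|.
|d| = [4, 8, 5, 5, 3, 4, 4, 2, 5, 2, 7, 4]
Step 2: Midrank |d_i| (ties get averaged ranks).
ranks: |4|->5.5, |8|->12, |5|->9, |5|->9, |3|->3, |4|->5.5, |4|->5.5, |2|->1.5, |5|->9, |2|->1.5, |7|->11, |4|->5.5
Step 3: Attach original signs; sum ranks with positive sign and with negative sign.
W+ = 5.5 + 5.5 + 1.5 + 9 + 1.5 = 23
W- = 12 + 9 + 9 + 3 + 5.5 + 11 + 5.5 = 55
(Check: W+ + W- = 78 should equal n(n+1)/2 = 78.)
Step 4: Test statistic W = min(W+, W-) = 23.
Step 5: Ties in |d|, so use the tie-corrected normal approximation.
        E[W] = n(n+1)/4 = 12*13/4 = 39.
        Tie groups: |d|=2 (t=2), |d|=4 (t=4), |d|=5 (t=3); sum(t^3 - t) = 90.
        Var[W] = n(n+1)(2n+1)/24 - sum(t^3-t)/48 = 3900/24 - 90/48 = 160.625.
        z = (W - E[W]) / sqrt(Var[W]) = (23 - 39) / 12.6738 = -1.2624.
        Two-sided p = 2*Phi(z) = 0.206788.
Step 6: alpha = 0.1. fail to reject H0.

W+ = 23, W- = 55, W = min = 23, p = 0.206788, fail to reject H0.


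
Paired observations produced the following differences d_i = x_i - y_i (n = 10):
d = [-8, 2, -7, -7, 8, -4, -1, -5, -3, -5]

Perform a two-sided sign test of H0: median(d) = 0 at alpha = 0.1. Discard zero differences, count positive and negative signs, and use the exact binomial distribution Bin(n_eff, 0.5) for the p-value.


Step 1: Discard zero differences. Original n = 10; n_eff = number of nonzero differences = 10.
Nonzero differences (with sign): -8, +2, -7, -7, +8, -4, -1, -5, -3, -5
Step 2: Count signs: positive = 2, negative = 8.
Step 3: Under H0: P(positive) = 0.5, so the number of positives S ~ Bin(10, 0.5).
Step 4: Two-sided exact p-value = sum of Bin(10,0.5) probabilities at or below the observed probability = 0.109375.
Step 5: alpha = 0.1. fail to reject H0.

n_eff = 10, pos = 2, neg = 8, p = 0.109375, fail to reject H0.
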